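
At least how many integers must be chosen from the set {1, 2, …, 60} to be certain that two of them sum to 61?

31

Partition {1, …, 60} into 30 pairs: {1,60}, {2,59}, …, {30,31}.
Choosing 30 integers — say the integers 1 through 30 — takes one from each pair and avoids the property.
Choosing 31 forces two into the same pair by pigeonhole, and those sum to 61. So 31.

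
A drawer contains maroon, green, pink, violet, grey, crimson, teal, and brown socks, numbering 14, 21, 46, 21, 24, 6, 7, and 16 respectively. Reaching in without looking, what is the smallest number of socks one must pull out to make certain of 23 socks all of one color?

In the worst case we take at most 22 of each color, but all 14 maroon, all 21 green, all 21 violet, all 6 crimson, all 7 teal, and all 16 brown (fewer than 22), giving 14 + 21 + 22 + 21 + 22 + 6 + 7 + 16 = 129.
One more sock then forces some color to 23, so 129 + 1 = 130.

130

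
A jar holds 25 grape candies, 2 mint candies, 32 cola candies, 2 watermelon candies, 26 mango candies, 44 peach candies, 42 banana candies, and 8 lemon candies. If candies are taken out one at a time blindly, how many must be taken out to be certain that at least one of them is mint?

180

To avoid mint candies as long as possible, exhaust the other 7 flavors first.
The worst case draws every non-mint candy first: 25 + 32 + 2 + 26 + 44 + 42 + 8 = 179.
The next draw is then forced to be mint, giving 179 + 1 = 180.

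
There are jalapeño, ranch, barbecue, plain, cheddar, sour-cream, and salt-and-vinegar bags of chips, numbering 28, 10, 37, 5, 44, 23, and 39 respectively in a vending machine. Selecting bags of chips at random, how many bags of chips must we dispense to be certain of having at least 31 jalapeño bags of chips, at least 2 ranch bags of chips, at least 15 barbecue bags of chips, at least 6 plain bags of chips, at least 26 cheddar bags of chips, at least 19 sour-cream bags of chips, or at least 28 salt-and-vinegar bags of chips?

119

Each of the 7 flavors has its own threshold; avoid all of them simultaneously.
The worst case stops just short of every target: all 28 jalapeño, 1 ranch, 14 barbecue, 5 plain, 25 cheddar, 18 sour-cream, 27 salt-and-vinegar — 28 + 1 + 14 + 5 + 25 + 18 + 27 = 118 bags of chips.
One more bag of chips must push some flavor to its target, so 118 + 1 = 119.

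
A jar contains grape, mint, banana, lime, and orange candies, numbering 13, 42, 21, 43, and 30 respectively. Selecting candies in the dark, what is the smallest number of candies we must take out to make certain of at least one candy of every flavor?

137

The hardest flavor to obtain is grape: we could draw every other candy first — 149 − 13 = 136 candies — without a single grape one.
The next draw must be grape, so 136 + 1 = 137.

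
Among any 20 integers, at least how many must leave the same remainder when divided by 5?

4

If each of the 5 residue classes modulo 5 held at most 3, the total would be at most 5 × 3 = 15 < 20, a contradiction.
So at least one holds ⌈20/5⌉ = 4.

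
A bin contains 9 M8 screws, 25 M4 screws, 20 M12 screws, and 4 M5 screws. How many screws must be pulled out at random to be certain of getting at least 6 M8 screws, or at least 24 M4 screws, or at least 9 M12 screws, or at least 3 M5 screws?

39

Each of the 4 sizes has its own threshold; avoid all of them simultaneously.
The worst case stops just short of every target: 5 M8, 23 M4, 8 M12, 2 M5 — 5 + 23 + 8 + 2 = 38 screws.
One more screw must push some size to its target, so 38 + 1 = 39.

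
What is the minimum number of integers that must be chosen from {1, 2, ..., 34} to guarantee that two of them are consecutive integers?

18

Partition {1, …, 34} into 17 pairs: {1,2}, {3,4}, …, {33,34}.
Choosing 17 integers — say the 17 even numbers 2, 4, …, 34 — takes one from each pair and avoids the property.
Choosing 18 forces two into the same pair by pigeonhole, and those are consecutive. So 18.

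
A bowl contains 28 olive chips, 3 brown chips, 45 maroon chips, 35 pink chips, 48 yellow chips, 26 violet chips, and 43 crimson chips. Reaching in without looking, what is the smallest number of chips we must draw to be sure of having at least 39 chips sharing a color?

In the worst case we take at most 38 of each color, but all 28 olive, all 3 brown, all 35 pink, and all 26 violet (fewer than 38), giving 28 + 3 + 38 + 35 + 38 + 26 + 38 = 206.
One more chip then forces some color to 39, so 206 + 1 = 207.

207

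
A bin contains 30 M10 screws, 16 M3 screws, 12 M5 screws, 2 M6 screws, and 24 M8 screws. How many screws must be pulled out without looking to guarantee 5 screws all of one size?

Treat the 5 sizes as pigeonholes.
In the worst case we take at most 4 of each size, but all 2 M6 (fewer than 4), giving 4 + 4 + 4 + 2 + 4 = 18.
One more screw then forces some size to 5, so 18 + 1 = 19.

19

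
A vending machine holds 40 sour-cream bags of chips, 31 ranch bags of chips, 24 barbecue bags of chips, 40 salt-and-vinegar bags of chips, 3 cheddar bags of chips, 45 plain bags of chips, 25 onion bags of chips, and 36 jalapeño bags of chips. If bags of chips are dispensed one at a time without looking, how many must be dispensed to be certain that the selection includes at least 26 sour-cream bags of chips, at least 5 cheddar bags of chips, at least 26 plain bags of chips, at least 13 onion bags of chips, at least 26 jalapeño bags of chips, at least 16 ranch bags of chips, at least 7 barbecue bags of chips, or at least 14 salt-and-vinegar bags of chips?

The worst case stops just short of every target: 25 sour-cream, 15 ranch, 6 barbecue, 13 salt-and-vinegar, all 3 cheddar, 25 plain, 12 onion, 25 jalapeño — 25 + 15 + 6 + 13 + 3 + 25 + 12 + 25 = 124 bags of chips.
One more bag of chips must push some flavor to its target, so 124 + 1 = 125.

125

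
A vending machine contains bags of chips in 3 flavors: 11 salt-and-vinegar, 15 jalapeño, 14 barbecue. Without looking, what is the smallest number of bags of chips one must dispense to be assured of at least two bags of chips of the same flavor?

4

The worst case takes 1 bag of chips of each flavor without reaching 2 of any: 3 × 1 = 3.
The next bag of chips must bring some flavor to 2, so 3 + 1 = 4.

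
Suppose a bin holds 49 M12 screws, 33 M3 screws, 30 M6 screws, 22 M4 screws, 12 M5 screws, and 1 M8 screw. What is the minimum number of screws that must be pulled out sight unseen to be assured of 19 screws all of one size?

86

Treat the 6 sizes as pigeonholes.
In the worst case we take at most 18 of each size, but all 12 M5 and all 1 M8 (fewer than 18), giving 18 + 18 + 18 + 18 + 12 + 1 = 85.
One more screw then forces some size to 19, so 85 + 1 = 86.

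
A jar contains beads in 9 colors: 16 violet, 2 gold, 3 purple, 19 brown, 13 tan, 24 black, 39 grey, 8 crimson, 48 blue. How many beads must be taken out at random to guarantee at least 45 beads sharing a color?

169

Treat the 9 colors as pigeonholes.
In the worst case we take at most 44 of each color, but all 16 violet, all 2 gold, all 3 purple, all 19 brown, all 13 tan, all 24 black, all 39 grey, and all 8 crimson (fewer than 44), giving 16 + 2 + 3 + 19 + 13 + 24 + 39 + 8 + 44 = 168.
One more bead then forces some color to 45, so 168 + 1 = 169.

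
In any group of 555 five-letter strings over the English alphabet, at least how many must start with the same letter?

22

There are 26 possible first letters, which serve as the pigeonholes.
If each of the 26 possible first letters held at most 21, the total would be at most 26 × 21 = 546 < 555, a contradiction.
So at least one holds ⌈555/26⌉ = 22.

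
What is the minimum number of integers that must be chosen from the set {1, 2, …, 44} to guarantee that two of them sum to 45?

23

Partition {1, …, 44} into 22 pairs: {1,44}, {2,43}, …, {22,23}.
Choosing 22 integers — say the integers 1 through 22 — takes one from each pair and avoids the property.
Choosing 23 forces two into the same pair by pigeonhole, and those sum to 45. So 23.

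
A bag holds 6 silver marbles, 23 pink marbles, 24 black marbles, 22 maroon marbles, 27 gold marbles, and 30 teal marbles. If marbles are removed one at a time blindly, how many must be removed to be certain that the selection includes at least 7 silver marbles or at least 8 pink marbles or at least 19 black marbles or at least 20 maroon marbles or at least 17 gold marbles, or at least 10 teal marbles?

Each of the 6 colors has its own threshold; avoid all of them simultaneously.
The worst case stops just short of every target: 6 silver, 7 pink, 18 black, 19 maroon, 16 gold, 9 teal — 6 + 7 + 18 + 19 + 16 + 9 = 75 marbles.
One more marble must push some color to its target, so 75 + 1 = 76.

76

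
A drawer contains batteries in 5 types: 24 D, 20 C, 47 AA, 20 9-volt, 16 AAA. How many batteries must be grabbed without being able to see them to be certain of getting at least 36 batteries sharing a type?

116

Treat the 5 types as pigeonholes.
In the worst case we take at most 35 of each type, but all 24 D, all 20 C, all 20 9-volt, and all 16 AAA (fewer than 35), giving 24 + 20 + 35 + 20 + 16 = 115.
One more battery then forces some type to 36, so 115 + 1 = 116.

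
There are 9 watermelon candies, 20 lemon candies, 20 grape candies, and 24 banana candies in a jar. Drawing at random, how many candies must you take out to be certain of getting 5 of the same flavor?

Treat the 4 flavors as pigeonholes.
The worst case takes 4 candies of each flavor without reaching 5 of any: 4 × 4 = 16.
The next candy must bring some flavor to 5, so 16 + 1 = 17.

17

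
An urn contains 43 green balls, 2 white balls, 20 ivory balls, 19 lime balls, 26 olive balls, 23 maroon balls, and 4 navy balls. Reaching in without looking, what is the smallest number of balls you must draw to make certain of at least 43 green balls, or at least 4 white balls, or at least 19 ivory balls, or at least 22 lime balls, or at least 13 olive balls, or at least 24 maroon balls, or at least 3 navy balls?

119

Each of the 7 colors has its own threshold; avoid all of them simultaneously.
The worst case stops just short of every target: 42 green, all 2 white, 18 ivory, all 19 lime, 12 olive, 23 maroon, 2 navy — 42 + 2 + 18 + 19 + 12 + 23 + 2 = 118 balls.
One more ball must push some color to its target, so 118 + 1 = 119.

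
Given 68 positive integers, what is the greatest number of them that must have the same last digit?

If each of the 10 possible last digits held at most 6, the total would be at most 10 × 6 = 60 < 68, a contradiction.
So at least one holds ⌈68/10⌉ = 7.

7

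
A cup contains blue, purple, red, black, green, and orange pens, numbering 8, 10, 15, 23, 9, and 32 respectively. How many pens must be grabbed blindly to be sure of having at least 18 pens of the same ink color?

Treat the 6 ink colors as pigeonholes.
In the worst case we take at most 17 of each ink color, but all 8 blue, all 10 purple, all 15 red, and all 9 green (fewer than 17), giving 8 + 10 + 15 + 17 + 9 + 17 = 76.
One more pen then forces some ink color to 18, so 76 + 1 = 77.

77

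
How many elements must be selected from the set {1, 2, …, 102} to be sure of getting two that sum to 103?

52

Partition {1, …, 102} into 51 pairs: {1,102}, {2,101}, …, {51,52}.
Choosing 51 integers — say the integers 1 through 51 — takes one from each pair and avoids the property.
Choosing 52 forces two into the same pair by pigeonhole, and those sum to 103. So 52.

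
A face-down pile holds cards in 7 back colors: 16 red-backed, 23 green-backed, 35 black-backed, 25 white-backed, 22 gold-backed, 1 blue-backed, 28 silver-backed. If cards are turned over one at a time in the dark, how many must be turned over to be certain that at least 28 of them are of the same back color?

Treat the 7 back colors as pigeonholes.
In the worst case we take at most 27 of each back color, but all 16 red-backed, all 23 green-backed, all 25 white-backed, all 22 gold-backed, and all 1 blue-backed (fewer than 27), giving 16 + 23 + 27 + 25 + 22 + 1 + 27 = 141.
One more card then forces some back color to 28, so 141 + 1 = 142.

142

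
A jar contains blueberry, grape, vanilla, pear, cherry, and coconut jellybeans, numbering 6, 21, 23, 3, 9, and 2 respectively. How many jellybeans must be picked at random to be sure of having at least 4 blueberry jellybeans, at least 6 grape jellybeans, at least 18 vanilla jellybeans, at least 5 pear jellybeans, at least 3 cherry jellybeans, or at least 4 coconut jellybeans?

Each of the 6 flavors has its own threshold; avoid all of them simultaneously.
The worst case stops just short of every target: 3 blueberry, 5 grape, 17 vanilla, all 3 pear, 2 cherry, all 2 coconut — 3 + 5 + 17 + 3 + 2 + 2 = 32 jellybeans.
One more jellybean must push some flavor to its target, so 32 + 1 = 33.

33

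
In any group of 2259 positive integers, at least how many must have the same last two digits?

23

There are 100 possible two-digit endings, which serve as the pigeonholes.
If each of the 100 possible two-digit endings held at most 22, the total would be at most 100 × 22 = 2200 < 2259, a contradiction.
So at least one holds ⌈2259/100⌉ = 23.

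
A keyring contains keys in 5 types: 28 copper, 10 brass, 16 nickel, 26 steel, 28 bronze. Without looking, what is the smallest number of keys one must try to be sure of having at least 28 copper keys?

108

The worst case draws every non-copper key first: 10 + 16 + 26 + 28 = 80.
The next 28 draws are then forced to be copper, giving 80 + 28 = 108.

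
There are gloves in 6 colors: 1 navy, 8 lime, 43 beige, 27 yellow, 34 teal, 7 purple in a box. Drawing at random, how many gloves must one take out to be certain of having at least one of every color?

The hardest color to obtain is navy: we could draw every other glove first — 120 − 1 = 119 gloves — without a single navy one.
The next draw must be navy, so 119 + 1 = 120.

120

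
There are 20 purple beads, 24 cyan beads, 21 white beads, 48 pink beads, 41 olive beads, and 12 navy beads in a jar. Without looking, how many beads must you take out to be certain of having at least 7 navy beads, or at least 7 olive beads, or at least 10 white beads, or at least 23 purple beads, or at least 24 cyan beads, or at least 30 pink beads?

94

The worst case stops just short of every target: all 20 purple, 23 cyan, 9 white, 29 pink, 6 olive, 6 navy — 20 + 23 + 9 + 29 + 6 + 6 = 93 beads.
One more bead must push some color to its target, so 93 + 1 = 94.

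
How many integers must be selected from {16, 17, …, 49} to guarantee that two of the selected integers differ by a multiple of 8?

Use the pigeonhole principle on residue classes: group the integers by remainder mod 8; there are 8 residue classes, each nonempty in this range.
Choosing one from each class (8 integers) avoids any shared remainder.
One more choice must repeat a class, so two differ by a multiple of 8. Hence 8 + 1 = 9.

9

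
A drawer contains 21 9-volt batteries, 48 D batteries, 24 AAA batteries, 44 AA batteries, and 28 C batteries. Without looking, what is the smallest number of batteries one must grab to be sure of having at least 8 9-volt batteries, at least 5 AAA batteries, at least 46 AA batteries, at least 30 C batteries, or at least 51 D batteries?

The worst case stops just short of every target: 7 9-volt, all 48 D, 4 AAA, all 44 AA, all 28 C — 7 + 48 + 4 + 44 + 28 = 131 batteries.
One more battery must push some type to its target, so 131 + 1 = 132.

132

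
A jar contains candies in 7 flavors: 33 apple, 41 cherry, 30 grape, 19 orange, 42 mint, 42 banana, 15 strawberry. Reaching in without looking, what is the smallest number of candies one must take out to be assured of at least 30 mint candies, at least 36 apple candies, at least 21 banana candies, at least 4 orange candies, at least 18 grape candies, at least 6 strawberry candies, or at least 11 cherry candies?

The worst case stops just short of every target: all 33 apple, 10 cherry, 17 grape, 3 orange, 29 mint, 20 banana, 5 strawberry — 33 + 10 + 17 + 3 + 29 + 20 + 5 = 117 candies.
One more candy must push some flavor to its target, so 117 + 1 = 118.

118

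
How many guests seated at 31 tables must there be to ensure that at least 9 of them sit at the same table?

249

There are 31 tables acting as pigeonholes.
With 31 × 8 = 248 guests we could place exactly 8 in each, with no class reaching 9.
One more forces some class to hold 9, so 248 + 1 = 249.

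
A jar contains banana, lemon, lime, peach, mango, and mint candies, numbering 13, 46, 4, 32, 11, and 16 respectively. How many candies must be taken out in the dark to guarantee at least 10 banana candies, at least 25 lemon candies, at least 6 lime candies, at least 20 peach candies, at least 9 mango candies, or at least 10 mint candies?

74

Each of the 6 flavors has its own threshold; avoid all of them simultaneously.
The worst case stops just short of every target: 9 banana, 24 lemon, all 4 lime, 19 peach, 8 mango, 9 mint — 9 + 24 + 4 + 19 + 8 + 9 = 73 candies.
One more candy must push some flavor to its target, so 73 + 1 = 74.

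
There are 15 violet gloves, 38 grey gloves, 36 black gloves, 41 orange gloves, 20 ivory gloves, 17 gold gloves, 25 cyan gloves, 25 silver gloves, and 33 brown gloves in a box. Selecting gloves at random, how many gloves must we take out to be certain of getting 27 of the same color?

207

In the worst case we take at most 26 of each color, but all 15 violet, all 20 ivory, all 17 gold, all 25 cyan, and all 25 silver (fewer than 26), giving 15 + 26 + 26 + 26 + 20 + 17 + 25 + 25 + 26 = 206.
One more glove then forces some color to 27, so 206 + 1 = 207.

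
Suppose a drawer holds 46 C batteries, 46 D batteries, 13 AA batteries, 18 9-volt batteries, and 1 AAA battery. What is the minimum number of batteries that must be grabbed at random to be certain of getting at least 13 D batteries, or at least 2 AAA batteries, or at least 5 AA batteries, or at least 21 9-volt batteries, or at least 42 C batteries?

The worst case stops just short of every target: 41 C, 12 D, 4 AA, all 18 9-volt, 1 AAA — 41 + 12 + 4 + 18 + 1 = 76 batteries.
One more battery must push some type to its target, so 76 + 1 = 77.

77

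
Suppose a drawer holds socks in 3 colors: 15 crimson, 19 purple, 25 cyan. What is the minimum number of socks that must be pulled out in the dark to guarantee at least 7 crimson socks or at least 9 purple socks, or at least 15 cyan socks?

Each of the 3 colors has its own threshold; avoid all of them simultaneously.
The worst case stops just short of every target: 6 crimson, 8 purple, 14 cyan — 6 + 8 + 14 = 28 socks.
One more sock must push some color to its target, so 28 + 1 = 29.

29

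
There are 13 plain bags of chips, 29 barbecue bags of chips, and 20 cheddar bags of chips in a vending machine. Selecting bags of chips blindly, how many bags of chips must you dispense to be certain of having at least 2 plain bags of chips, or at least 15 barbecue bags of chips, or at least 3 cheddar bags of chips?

18

The worst case stops just short of every target: 1 plain, 14 barbecue, 2 cheddar — 1 + 14 + 2 = 17 bags of chips.
One more bag of chips must push some flavor to its target, so 17 + 1 = 18.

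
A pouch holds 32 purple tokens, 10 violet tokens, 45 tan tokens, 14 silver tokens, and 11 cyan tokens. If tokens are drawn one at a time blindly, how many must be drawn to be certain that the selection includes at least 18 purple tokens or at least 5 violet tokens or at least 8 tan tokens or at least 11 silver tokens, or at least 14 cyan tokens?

The worst case stops just short of every target: 17 purple, 4 violet, 7 tan, 10 silver, all 11 cyan — 17 + 4 + 7 + 10 + 11 = 49 tokens.
One more token must push some color to its target, so 49 + 1 = 50.

50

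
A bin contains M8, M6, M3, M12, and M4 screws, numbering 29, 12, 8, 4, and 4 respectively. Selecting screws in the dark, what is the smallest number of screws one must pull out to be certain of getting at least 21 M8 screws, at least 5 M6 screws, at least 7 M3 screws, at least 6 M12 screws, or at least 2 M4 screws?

36

The worst case stops just short of every target: 20 M8, 4 M6, 6 M3, all 4 M12, 1 M4 — 20 + 4 + 6 + 4 + 1 = 35 screws.
One more screw must push some size to its target, so 35 + 1 = 36.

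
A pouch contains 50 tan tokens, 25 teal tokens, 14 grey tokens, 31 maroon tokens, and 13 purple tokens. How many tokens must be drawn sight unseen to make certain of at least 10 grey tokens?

The worst case draws every non-grey token first: 50 + 25 + 31 + 13 = 119.
The next 10 draws are then forced to be grey, giving 119 + 10 = 129.

129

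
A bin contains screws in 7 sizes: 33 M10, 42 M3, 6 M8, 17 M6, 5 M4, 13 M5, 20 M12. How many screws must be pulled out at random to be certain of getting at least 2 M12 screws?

The worst case draws every non-M12 screw first: 33 + 42 + 6 + 17 + 5 + 13 = 116.
The next 2 draws are then forced to be M12, giving 116 + 2 = 118.

118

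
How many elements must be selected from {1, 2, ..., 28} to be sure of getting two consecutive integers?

15

Partition {1, …, 28} into 14 pairs: {1,2}, {3,4}, …, {27,28}.
Choosing 14 integers — say the 14 even numbers 2, 4, …, 28 — takes one from each pair and avoids the property.
Choosing 15 forces two into the same pair by pigeonhole, and those are consecutive. So 15.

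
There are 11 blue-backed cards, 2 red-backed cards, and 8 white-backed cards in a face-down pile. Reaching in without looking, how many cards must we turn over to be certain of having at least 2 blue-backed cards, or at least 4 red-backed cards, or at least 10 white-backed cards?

12

Each of the 3 back colors has its own threshold; avoid all of them simultaneously.
The worst case stops just short of every target: 1 blue-backed, all 2 red-backed, all 8 white-backed — 1 + 2 + 8 = 11 cards.
One more card must push some back color to its target, so 11 + 1 = 12.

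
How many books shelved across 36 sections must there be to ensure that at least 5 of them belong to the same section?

There are 36 sections acting as pigeonholes.
With 36 × 4 = 144 books we could place exactly 4 in each, with no class reaching 5.
One more forces some class to hold 5, so 144 + 1 = 145.

145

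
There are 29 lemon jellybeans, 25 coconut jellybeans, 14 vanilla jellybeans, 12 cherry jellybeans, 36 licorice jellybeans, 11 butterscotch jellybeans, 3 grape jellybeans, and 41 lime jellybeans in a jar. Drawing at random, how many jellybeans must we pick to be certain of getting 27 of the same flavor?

Treat the 8 flavors as pigeonholes.
In the worst case we take at most 26 of each flavor, but all 25 coconut, all 14 vanilla, all 12 cherry, all 11 butterscotch, and all 3 grape (fewer than 26), giving 26 + 25 + 14 + 12 + 26 + 11 + 3 + 26 = 143.
One more jellybean then forces some flavor to 27, so 143 + 1 = 144.

144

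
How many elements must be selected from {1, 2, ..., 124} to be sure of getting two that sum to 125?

Partition {1, …, 124} into 62 pairs: {1,124}, {2,123}, …, {62,63}.
Choosing 62 integers — say the integers 1 through 62 — takes one from each pair and avoids the property.
Choosing 63 forces two into the same pair by pigeonhole, and those sum to 125. So 63.

63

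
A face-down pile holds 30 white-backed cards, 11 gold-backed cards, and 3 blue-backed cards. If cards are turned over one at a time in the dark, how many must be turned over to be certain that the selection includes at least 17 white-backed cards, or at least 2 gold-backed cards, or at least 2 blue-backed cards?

The worst case stops just short of every target: 16 white-backed, 1 gold-backed, 1 blue-backed — 16 + 1 + 1 = 18 cards.
One more card must push some back color to its target, so 18 + 1 = 19.

19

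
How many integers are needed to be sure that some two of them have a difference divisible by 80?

Two integers differ by a multiple of 80 exactly when they share a remainder mod 80.
There are 80 residue classes mod 80, so 80 integers can all lie in distinct classes.
One more integer must repeat a residue, giving a difference divisible by 80. So n = 80 + 1 = 81.

81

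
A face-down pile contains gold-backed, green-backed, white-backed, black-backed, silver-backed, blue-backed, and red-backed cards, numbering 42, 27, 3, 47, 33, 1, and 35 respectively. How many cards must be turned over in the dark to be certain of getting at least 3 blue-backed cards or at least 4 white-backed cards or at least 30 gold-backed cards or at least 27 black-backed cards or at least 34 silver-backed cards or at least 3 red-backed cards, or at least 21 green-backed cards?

The worst case stops just short of every target: 29 gold-backed, 20 green-backed, 3 white-backed, 26 black-backed, 33 silver-backed, all 1 blue-backed, 2 red-backed — 29 + 20 + 3 + 26 + 33 + 1 + 2 = 114 cards.
One more card must push some back color to its target, so 114 + 1 = 115.

115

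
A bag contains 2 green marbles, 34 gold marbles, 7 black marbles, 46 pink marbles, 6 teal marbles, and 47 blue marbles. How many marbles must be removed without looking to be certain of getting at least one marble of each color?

The hardest color to obtain is green: we could draw every other marble first — 142 − 2 = 140 marbles — without a single green one.
The next draw must be green, so 140 + 1 = 141.

141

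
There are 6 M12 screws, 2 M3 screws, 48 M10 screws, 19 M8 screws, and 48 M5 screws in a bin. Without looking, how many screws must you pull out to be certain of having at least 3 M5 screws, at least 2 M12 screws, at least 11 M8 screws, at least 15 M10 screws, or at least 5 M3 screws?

30

The worst case stops just short of every target: 1 M12, all 2 M3, 14 M10, 10 M8, 2 M5 — 1 + 2 + 14 + 10 + 2 = 29 screws.
One more screw must push some size to its target, so 29 + 1 = 30.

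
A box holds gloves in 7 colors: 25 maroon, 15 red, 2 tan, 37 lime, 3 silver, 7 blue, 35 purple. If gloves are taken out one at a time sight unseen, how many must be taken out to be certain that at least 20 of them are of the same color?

85

In the worst case we take at most 19 of each color, but all 15 red, all 2 tan, all 3 silver, and all 7 blue (fewer than 19), giving 19 + 15 + 2 + 19 + 3 + 7 + 19 = 84.
One more glove then forces some color to 20, so 84 + 1 = 85.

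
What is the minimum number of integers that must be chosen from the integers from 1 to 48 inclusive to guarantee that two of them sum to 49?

Partition {1, …, 48} into 24 pairs: {1,48}, {2,47}, …, {24,25}.
Choosing 24 integers — say the integers 1 through 24 — takes one from each pair and avoids the property.
Choosing 25 forces two into the same pair by pigeonhole, and those sum to 49. So 25.

25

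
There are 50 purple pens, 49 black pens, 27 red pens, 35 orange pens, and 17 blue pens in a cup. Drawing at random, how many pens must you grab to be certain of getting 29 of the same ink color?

129

Treat the 5 ink colors as pigeonholes.
In the worst case we take at most 28 of each ink color, but all 27 red and all 17 blue (fewer than 28), giving 28 + 28 + 27 + 28 + 17 = 128.
One more pen then forces some ink color to 29, so 128 + 1 = 129.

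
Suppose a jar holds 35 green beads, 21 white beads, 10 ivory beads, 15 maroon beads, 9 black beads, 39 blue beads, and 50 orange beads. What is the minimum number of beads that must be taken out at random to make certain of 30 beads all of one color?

143

In the worst case we take at most 29 of each color, but all 21 white, all 10 ivory, all 15 maroon, and all 9 black (fewer than 29), giving 29 + 21 + 10 + 15 + 9 + 29 + 29 = 142.
One more bead then forces some color to 30, so 142 + 1 = 143.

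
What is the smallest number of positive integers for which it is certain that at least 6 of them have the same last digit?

There are 10 possible last digits acting as pigeonholes.
With 10 × 5 = 50 positive integers we could place exactly 5 in each, with no class reaching 6.
One more forces some class to hold 6, so 50 + 1 = 51.

51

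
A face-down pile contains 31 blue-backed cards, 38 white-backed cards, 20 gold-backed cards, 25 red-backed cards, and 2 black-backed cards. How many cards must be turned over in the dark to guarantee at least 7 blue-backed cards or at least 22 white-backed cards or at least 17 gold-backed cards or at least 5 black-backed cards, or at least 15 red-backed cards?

The worst case stops just short of every target: 6 blue-backed, 21 white-backed, 16 gold-backed, 14 red-backed, all 2 black-backed — 6 + 21 + 16 + 14 + 2 = 59 cards.
One more card must push some back color to its target, so 59 + 1 = 60.

60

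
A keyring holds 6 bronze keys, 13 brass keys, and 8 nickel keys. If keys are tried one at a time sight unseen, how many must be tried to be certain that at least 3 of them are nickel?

22

To avoid nickel keys as long as possible, exhaust the other 2 types first.
The worst case draws every non-nickel key first: 6 + 13 = 19.
The next 3 draws are then forced to be nickel, giving 19 + 3 = 22.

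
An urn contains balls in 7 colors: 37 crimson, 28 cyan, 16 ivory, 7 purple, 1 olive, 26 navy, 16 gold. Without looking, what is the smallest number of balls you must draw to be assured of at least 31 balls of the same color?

125

In the worst case we take at most 30 of each color, but all 28 cyan, all 16 ivory, all 7 purple, all 1 olive, all 26 navy, and all 16 gold (fewer than 30), giving 30 + 28 + 16 + 7 + 1 + 26 + 16 = 124.
One more ball then forces some color to 31, so 124 + 1 = 125.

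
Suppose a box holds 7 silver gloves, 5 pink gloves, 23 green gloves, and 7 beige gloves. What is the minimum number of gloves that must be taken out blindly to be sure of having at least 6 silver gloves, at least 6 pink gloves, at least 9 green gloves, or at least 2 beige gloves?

20

The worst case stops just short of every target: 5 silver, 5 pink, 8 green, 1 beige — 5 + 5 + 8 + 1 = 19 gloves.
One more glove must push some color to its target, so 19 + 1 = 20.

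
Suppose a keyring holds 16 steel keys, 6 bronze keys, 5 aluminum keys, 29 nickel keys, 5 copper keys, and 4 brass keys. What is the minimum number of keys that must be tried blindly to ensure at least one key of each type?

The hardest type to obtain is brass: we could draw every other key first — 65 − 4 = 61 keys — without a single brass one.
The next draw must be brass, so 61 + 1 = 62.

62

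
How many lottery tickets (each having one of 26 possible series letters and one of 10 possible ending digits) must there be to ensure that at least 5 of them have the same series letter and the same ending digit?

1041

There are 26 × 10 = 260 (series letter, ending digit) combinations acting as pigeonholes.
With 260 × 4 = 1040 lottery tickets we could place exactly 4 in each, with no (series letter, ending digit) pair reaching 5.
One more forces some (series letter, ending digit) pair to hold 5, so 1040 + 1 = 1041.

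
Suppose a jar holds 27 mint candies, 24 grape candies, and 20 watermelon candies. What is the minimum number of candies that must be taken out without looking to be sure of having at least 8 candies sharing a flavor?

The worst case takes 7 candies of each flavor without reaching 8 of any: 3 × 7 = 21.
The next candy must bring some flavor to 8, so 21 + 1 = 22.

22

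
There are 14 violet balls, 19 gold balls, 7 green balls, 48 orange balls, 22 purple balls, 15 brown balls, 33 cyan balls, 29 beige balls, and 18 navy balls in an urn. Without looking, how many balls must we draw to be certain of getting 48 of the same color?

In the worst case we take at most 47 of each color, but all 14 violet, all 19 gold, all 7 green, all 22 purple, all 15 brown, all 33 cyan, all 29 beige, and all 18 navy (fewer than 47), giving 14 + 19 + 7 + 47 + 22 + 15 + 33 + 29 + 18 = 204.
One more ball then forces some color to 48, so 204 + 1 = 205.

205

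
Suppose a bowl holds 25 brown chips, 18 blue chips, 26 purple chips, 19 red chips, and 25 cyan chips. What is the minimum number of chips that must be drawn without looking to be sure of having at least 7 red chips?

101

The worst case draws every non-red chip first: 25 + 18 + 26 + 25 = 94.
The next 7 draws are then forced to be red, giving 94 + 7 = 101.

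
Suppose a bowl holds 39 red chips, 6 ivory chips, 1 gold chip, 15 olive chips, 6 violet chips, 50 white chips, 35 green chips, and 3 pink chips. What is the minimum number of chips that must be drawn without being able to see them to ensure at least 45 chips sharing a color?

In the worst case we take at most 44 of each color, but all 39 red, all 6 ivory, all 1 gold, all 15 olive, all 6 violet, all 35 green, and all 3 pink (fewer than 44), giving 39 + 6 + 1 + 15 + 6 + 44 + 35 + 3 = 149.
One more chip then forces some color to 45, so 149 + 1 = 150.

150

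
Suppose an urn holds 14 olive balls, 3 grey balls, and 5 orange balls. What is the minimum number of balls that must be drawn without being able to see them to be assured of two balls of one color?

4

The worst case takes 1 ball of each color without reaching 2 of any: 3 × 1 = 3.
The next ball must bring some color to 2, so 3 + 1 = 4.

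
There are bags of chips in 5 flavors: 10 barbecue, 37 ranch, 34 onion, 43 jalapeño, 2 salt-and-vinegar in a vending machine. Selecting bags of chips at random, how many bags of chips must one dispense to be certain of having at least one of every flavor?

The hardest flavor to obtain is salt-and-vinegar: we could draw every other bag of chips first — 126 − 2 = 124 bags of chips — without a single salt-and-vinegar one.
The next draw must be salt-and-vinegar, so 124 + 1 = 125.

125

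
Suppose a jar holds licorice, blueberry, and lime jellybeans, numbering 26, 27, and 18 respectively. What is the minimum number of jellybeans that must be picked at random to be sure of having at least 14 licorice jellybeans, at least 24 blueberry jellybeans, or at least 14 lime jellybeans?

The worst case stops just short of every target: 13 licorice, 23 blueberry, 13 lime — 13 + 23 + 13 = 49 jellybeans.
One more jellybean must push some flavor to its target, so 49 + 1 = 50.

50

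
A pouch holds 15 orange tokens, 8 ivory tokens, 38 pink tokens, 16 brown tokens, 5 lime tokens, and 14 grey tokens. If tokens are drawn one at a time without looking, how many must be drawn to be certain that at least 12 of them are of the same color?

Treat the 6 colors as pigeonholes.
In the worst case we take at most 11 of each color, but all 8 ivory and all 5 lime (fewer than 11), giving 11 + 8 + 11 + 11 + 5 + 11 = 57.
One more token then forces some color to 12, so 57 + 1 = 58.

58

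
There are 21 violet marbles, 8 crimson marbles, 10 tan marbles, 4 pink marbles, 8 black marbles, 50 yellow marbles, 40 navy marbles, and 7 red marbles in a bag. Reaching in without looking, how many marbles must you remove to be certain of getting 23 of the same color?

In the worst case we take at most 22 of each color, but all 21 violet, all 8 crimson, all 10 tan, all 4 pink, all 8 black, and all 7 red (fewer than 22), giving 21 + 8 + 10 + 4 + 8 + 22 + 22 + 7 = 102.
One more marble then forces some color to 23, so 102 + 1 = 103.

103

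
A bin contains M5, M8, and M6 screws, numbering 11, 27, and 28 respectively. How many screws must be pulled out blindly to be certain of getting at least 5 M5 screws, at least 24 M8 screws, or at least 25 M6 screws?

Each of the 3 sizes has its own threshold; avoid all of them simultaneously.
The worst case stops just short of every target: 4 M5, 23 M8, 24 M6 — 4 + 23 + 24 = 51 screws.
One more screw must push some size to its target, so 51 + 1 = 52.

52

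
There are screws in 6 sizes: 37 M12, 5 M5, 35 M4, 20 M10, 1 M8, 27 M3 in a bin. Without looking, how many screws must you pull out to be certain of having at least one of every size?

The hardest size to obtain is M8: we could draw every other screw first — 125 − 1 = 124 screws — without a single M8 one.
The next draw must be M8, so 124 + 1 = 125.

125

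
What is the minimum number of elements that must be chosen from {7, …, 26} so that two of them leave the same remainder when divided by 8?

Use the pigeonhole principle on residue classes: group the integers by remainder mod 8; there are 8 residue classes, each nonempty in this range.
Choosing one from each class (8 integers) avoids any shared remainder.
One more choice must repeat a class, so two differ by a multiple of 8. Hence 8 + 1 = 9.

9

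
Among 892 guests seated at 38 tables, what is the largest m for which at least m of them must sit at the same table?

If each of the 38 tables held at most 23, the total would be at most 38 × 23 = 874 < 892, a contradiction.
So at least one holds ⌈892/38⌉ = 24.

24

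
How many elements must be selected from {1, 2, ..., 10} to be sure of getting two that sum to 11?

6

Partition {1, …, 10} into 5 pairs: {1,10}, {2,9}, …, {5,6}.
Choosing 5 integers — say the integers 1 through 5 — takes one from each pair and avoids the property.
Choosing 6 forces two into the same pair by pigeonhole, and those sum to 11. So 6.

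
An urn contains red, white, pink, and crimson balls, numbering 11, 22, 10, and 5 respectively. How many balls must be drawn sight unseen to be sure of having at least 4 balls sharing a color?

13

The worst case takes 3 balls of each color without reaching 4 of any: 4 × 3 = 12.
The next ball must bring some color to 4, so 12 + 1 = 13.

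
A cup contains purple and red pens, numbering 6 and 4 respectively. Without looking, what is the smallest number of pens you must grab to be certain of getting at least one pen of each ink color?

The hardest ink color to obtain is red: we could draw every other pen first — 10 − 4 = 6 pens — without a single red one.
The next draw must be red, so 6 + 1 = 7.

7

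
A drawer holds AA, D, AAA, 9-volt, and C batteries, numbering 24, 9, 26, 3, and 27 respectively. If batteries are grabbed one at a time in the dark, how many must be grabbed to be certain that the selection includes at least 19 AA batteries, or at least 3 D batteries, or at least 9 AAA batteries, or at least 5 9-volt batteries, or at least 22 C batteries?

53

The worst case stops just short of every target: 18 AA, 2 D, 8 AAA, all 3 9-volt, 21 C — 18 + 2 + 8 + 3 + 21 = 52 batteries.
One more battery must push some type to its target, so 52 + 1 = 53.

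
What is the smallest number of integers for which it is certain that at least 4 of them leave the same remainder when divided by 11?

There are 11 residue classes modulo 11 acting as pigeonholes.
With 11 × 3 = 33 integers we could place exactly 3 in each, with no class reaching 4.
One more forces some class to hold 4, so 33 + 1 = 34.

34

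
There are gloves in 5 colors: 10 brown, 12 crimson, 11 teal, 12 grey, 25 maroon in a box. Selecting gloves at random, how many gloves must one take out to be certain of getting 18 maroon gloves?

The worst case draws every non-maroon glove first: 10 + 12 + 11 + 12 = 45.
The next 18 draws are then forced to be maroon, giving 45 + 18 = 63.

63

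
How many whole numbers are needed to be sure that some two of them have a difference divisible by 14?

15

Two integers differ by a multiple of 14 exactly when they share a remainder mod 14.
There are 14 residue classes mod 14, so 14 integers can all lie in distinct classes.
One more integer must repeat a residue, giving a difference divisible by 14. So n = 14 + 1 = 15.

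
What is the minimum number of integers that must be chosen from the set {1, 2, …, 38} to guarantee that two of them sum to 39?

20

Partition {1, …, 38} into 19 pairs: {1,38}, {2,37}, …, {19,20}.
Choosing 19 integers — say the integers 1 through 19 — takes one from each pair and avoids the property.
Choosing 20 forces two into the same pair by pigeonhole, and those sum to 39. So 20.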